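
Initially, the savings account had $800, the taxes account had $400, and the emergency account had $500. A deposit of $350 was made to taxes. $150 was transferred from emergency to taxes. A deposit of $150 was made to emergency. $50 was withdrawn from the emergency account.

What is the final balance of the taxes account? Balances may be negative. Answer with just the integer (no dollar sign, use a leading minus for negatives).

Answer: 900

Derivation:
Tracking account balances step by step:
Start: savings=800, taxes=400, emergency=500
Event 1 (deposit 350 to taxes): taxes: 400 + 350 = 750. Balances: savings=800, taxes=750, emergency=500
Event 2 (transfer 150 emergency -> taxes): emergency: 500 - 150 = 350, taxes: 750 + 150 = 900. Balances: savings=800, taxes=900, emergency=350
Event 3 (deposit 150 to emergency): emergency: 350 + 150 = 500. Balances: savings=800, taxes=900, emergency=500
Event 4 (withdraw 50 from emergency): emergency: 500 - 50 = 450. Balances: savings=800, taxes=900, emergency=450

Final balance of taxes: 900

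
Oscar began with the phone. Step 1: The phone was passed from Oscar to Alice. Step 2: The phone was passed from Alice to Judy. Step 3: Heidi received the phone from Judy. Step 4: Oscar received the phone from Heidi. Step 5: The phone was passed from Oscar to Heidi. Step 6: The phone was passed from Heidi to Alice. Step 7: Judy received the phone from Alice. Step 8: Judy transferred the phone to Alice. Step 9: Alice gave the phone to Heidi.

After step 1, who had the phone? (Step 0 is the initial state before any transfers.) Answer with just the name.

Answer: Alice

Derivation:
Tracking the phone holder through step 1:
After step 0 (start): Oscar
After step 1: Alice

At step 1, the holder is Alice.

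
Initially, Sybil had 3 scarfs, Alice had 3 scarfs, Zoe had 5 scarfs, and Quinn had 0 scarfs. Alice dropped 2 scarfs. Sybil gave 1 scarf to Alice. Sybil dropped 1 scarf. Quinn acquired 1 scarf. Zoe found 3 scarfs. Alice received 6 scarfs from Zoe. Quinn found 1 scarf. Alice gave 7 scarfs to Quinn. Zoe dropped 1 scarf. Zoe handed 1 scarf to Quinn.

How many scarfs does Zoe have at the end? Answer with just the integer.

Tracking counts step by step:
Start: Sybil=3, Alice=3, Zoe=5, Quinn=0
Event 1 (Alice -2): Alice: 3 -> 1. State: Sybil=3, Alice=1, Zoe=5, Quinn=0
Event 2 (Sybil -> Alice, 1): Sybil: 3 -> 2, Alice: 1 -> 2. State: Sybil=2, Alice=2, Zoe=5, Quinn=0
Event 3 (Sybil -1): Sybil: 2 -> 1. State: Sybil=1, Alice=2, Zoe=5, Quinn=0
Event 4 (Quinn +1): Quinn: 0 -> 1. State: Sybil=1, Alice=2, Zoe=5, Quinn=1
Event 5 (Zoe +3): Zoe: 5 -> 8. State: Sybil=1, Alice=2, Zoe=8, Quinn=1
Event 6 (Zoe -> Alice, 6): Zoe: 8 -> 2, Alice: 2 -> 8. State: Sybil=1, Alice=8, Zoe=2, Quinn=1
Event 7 (Quinn +1): Quinn: 1 -> 2. State: Sybil=1, Alice=8, Zoe=2, Quinn=2
Event 8 (Alice -> Quinn, 7): Alice: 8 -> 1, Quinn: 2 -> 9. State: Sybil=1, Alice=1, Zoe=2, Quinn=9
Event 9 (Zoe -1): Zoe: 2 -> 1. State: Sybil=1, Alice=1, Zoe=1, Quinn=9
Event 10 (Zoe -> Quinn, 1): Zoe: 1 -> 0, Quinn: 9 -> 10. State: Sybil=1, Alice=1, Zoe=0, Quinn=10

Zoe's final count: 0

Answer: 0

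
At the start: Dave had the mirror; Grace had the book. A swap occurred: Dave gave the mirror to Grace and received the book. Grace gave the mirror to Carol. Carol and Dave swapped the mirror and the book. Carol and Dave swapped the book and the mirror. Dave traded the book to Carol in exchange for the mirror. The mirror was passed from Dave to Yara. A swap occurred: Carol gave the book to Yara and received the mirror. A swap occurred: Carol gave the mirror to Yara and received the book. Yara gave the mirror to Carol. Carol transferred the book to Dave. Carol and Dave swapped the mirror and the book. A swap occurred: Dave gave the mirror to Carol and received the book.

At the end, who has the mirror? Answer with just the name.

Tracking all object holders:
Start: mirror:Dave, book:Grace
Event 1 (swap mirror<->book: now mirror:Grace, book:Dave). State: mirror:Grace, book:Dave
Event 2 (give mirror: Grace -> Carol). State: mirror:Carol, book:Dave
Event 3 (swap mirror<->book: now mirror:Dave, book:Carol). State: mirror:Dave, book:Carol
Event 4 (swap book<->mirror: now book:Dave, mirror:Carol). State: mirror:Carol, book:Dave
Event 5 (swap book<->mirror: now book:Carol, mirror:Dave). State: mirror:Dave, book:Carol
Event 6 (give mirror: Dave -> Yara). State: mirror:Yara, book:Carol
Event 7 (swap book<->mirror: now book:Yara, mirror:Carol). State: mirror:Carol, book:Yara
Event 8 (swap mirror<->book: now mirror:Yara, book:Carol). State: mirror:Yara, book:Carol
Event 9 (give mirror: Yara -> Carol). State: mirror:Carol, book:Carol
Event 10 (give book: Carol -> Dave). State: mirror:Carol, book:Dave
Event 11 (swap mirror<->book: now mirror:Dave, book:Carol). State: mirror:Dave, book:Carol
Event 12 (swap mirror<->book: now mirror:Carol, book:Dave). State: mirror:Carol, book:Dave

Final state: mirror:Carol, book:Dave
The mirror is held by Carol.

Answer: Carol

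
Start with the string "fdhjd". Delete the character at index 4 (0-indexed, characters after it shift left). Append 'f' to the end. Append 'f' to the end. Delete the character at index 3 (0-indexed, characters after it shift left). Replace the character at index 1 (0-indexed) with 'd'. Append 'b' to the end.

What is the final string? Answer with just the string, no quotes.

Applying each edit step by step:
Start: "fdhjd"
Op 1 (delete idx 4 = 'd'): "fdhjd" -> "fdhj"
Op 2 (append 'f'): "fdhj" -> "fdhjf"
Op 3 (append 'f'): "fdhjf" -> "fdhjff"
Op 4 (delete idx 3 = 'j'): "fdhjff" -> "fdhff"
Op 5 (replace idx 1: 'd' -> 'd'): "fdhff" -> "fdhff"
Op 6 (append 'b'): "fdhff" -> "fdhffb"

Answer: fdhffb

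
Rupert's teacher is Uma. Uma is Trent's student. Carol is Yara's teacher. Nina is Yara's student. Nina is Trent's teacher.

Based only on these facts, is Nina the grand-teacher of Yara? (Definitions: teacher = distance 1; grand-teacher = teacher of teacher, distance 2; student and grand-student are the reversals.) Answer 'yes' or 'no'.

Answer: no

Derivation:
Reconstructing the teacher chain from the given facts:
  Carol -> Yara -> Nina -> Trent -> Uma -> Rupert
(each arrow means 'teacher of the next')
Positions in the chain (0 = top):
  position of Carol: 0
  position of Yara: 1
  position of Nina: 2
  position of Trent: 3
  position of Uma: 4
  position of Rupert: 5

Nina is at position 2, Yara is at position 1; signed distance (j - i) = -1.
'grand-teacher' requires j - i = 2. Actual distance is -1, so the relation does NOT hold.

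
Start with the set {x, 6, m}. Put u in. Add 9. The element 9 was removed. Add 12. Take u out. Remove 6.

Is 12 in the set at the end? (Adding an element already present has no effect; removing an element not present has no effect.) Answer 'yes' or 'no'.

Answer: yes

Derivation:
Tracking the set through each operation:
Start: {6, m, x}
Event 1 (add u): added. Set: {6, m, u, x}
Event 2 (add 9): added. Set: {6, 9, m, u, x}
Event 3 (remove 9): removed. Set: {6, m, u, x}
Event 4 (add 12): added. Set: {12, 6, m, u, x}
Event 5 (remove u): removed. Set: {12, 6, m, x}
Event 6 (remove 6): removed. Set: {12, m, x}

Final set: {12, m, x} (size 3)
12 is in the final set.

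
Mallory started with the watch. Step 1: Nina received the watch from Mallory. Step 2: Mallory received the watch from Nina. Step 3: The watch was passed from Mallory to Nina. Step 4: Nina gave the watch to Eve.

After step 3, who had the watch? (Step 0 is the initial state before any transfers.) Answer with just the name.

Tracking the watch holder through step 3:
After step 0 (start): Mallory
After step 1: Nina
After step 2: Mallory
After step 3: Nina

At step 3, the holder is Nina.

Answer: Nina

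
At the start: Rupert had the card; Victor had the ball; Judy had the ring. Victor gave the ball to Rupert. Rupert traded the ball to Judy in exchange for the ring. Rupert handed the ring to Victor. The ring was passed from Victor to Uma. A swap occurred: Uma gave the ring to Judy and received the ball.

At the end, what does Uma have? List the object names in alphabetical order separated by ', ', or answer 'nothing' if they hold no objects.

Answer: ball

Derivation:
Tracking all object holders:
Start: card:Rupert, ball:Victor, ring:Judy
Event 1 (give ball: Victor -> Rupert). State: card:Rupert, ball:Rupert, ring:Judy
Event 2 (swap ball<->ring: now ball:Judy, ring:Rupert). State: card:Rupert, ball:Judy, ring:Rupert
Event 3 (give ring: Rupert -> Victor). State: card:Rupert, ball:Judy, ring:Victor
Event 4 (give ring: Victor -> Uma). State: card:Rupert, ball:Judy, ring:Uma
Event 5 (swap ring<->ball: now ring:Judy, ball:Uma). State: card:Rupert, ball:Uma, ring:Judy

Final state: card:Rupert, ball:Uma, ring:Judy
Uma holds: ball.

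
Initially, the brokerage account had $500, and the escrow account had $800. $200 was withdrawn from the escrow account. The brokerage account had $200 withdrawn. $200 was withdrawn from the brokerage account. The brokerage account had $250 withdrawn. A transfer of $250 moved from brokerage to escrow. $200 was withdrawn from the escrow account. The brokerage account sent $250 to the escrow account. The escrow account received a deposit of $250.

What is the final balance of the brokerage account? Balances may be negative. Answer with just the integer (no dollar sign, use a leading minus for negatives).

Answer: -650

Derivation:
Tracking account balances step by step:
Start: brokerage=500, escrow=800
Event 1 (withdraw 200 from escrow): escrow: 800 - 200 = 600. Balances: brokerage=500, escrow=600
Event 2 (withdraw 200 from brokerage): brokerage: 500 - 200 = 300. Balances: brokerage=300, escrow=600
Event 3 (withdraw 200 from brokerage): brokerage: 300 - 200 = 100. Balances: brokerage=100, escrow=600
Event 4 (withdraw 250 from brokerage): brokerage: 100 - 250 = -150. Balances: brokerage=-150, escrow=600
Event 5 (transfer 250 brokerage -> escrow): brokerage: -150 - 250 = -400, escrow: 600 + 250 = 850. Balances: brokerage=-400, escrow=850
Event 6 (withdraw 200 from escrow): escrow: 850 - 200 = 650. Balances: brokerage=-400, escrow=650
Event 7 (transfer 250 brokerage -> escrow): brokerage: -400 - 250 = -650, escrow: 650 + 250 = 900. Balances: brokerage=-650, escrow=900
Event 8 (deposit 250 to escrow): escrow: 900 + 250 = 1150. Balances: brokerage=-650, escrow=1150

Final balance of brokerage: -650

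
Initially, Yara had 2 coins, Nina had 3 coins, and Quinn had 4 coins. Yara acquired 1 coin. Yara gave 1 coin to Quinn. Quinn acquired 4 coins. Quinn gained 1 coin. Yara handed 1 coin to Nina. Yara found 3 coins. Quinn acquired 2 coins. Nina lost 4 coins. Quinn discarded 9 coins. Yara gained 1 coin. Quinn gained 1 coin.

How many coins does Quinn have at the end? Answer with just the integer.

Tracking counts step by step:
Start: Yara=2, Nina=3, Quinn=4
Event 1 (Yara +1): Yara: 2 -> 3. State: Yara=3, Nina=3, Quinn=4
Event 2 (Yara -> Quinn, 1): Yara: 3 -> 2, Quinn: 4 -> 5. State: Yara=2, Nina=3, Quinn=5
Event 3 (Quinn +4): Quinn: 5 -> 9. State: Yara=2, Nina=3, Quinn=9
Event 4 (Quinn +1): Quinn: 9 -> 10. State: Yara=2, Nina=3, Quinn=10
Event 5 (Yara -> Nina, 1): Yara: 2 -> 1, Nina: 3 -> 4. State: Yara=1, Nina=4, Quinn=10
Event 6 (Yara +3): Yara: 1 -> 4. State: Yara=4, Nina=4, Quinn=10
Event 7 (Quinn +2): Quinn: 10 -> 12. State: Yara=4, Nina=4, Quinn=12
Event 8 (Nina -4): Nina: 4 -> 0. State: Yara=4, Nina=0, Quinn=12
Event 9 (Quinn -9): Quinn: 12 -> 3. State: Yara=4, Nina=0, Quinn=3
Event 10 (Yara +1): Yara: 4 -> 5. State: Yara=5, Nina=0, Quinn=3
Event 11 (Quinn +1): Quinn: 3 -> 4. State: Yara=5, Nina=0, Quinn=4

Quinn's final count: 4

Answer: 4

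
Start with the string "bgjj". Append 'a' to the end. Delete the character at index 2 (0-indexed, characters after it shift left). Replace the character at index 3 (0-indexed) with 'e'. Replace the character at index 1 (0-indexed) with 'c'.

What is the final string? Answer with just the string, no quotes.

Answer: bcje

Derivation:
Applying each edit step by step:
Start: "bgjj"
Op 1 (append 'a'): "bgjj" -> "bgjja"
Op 2 (delete idx 2 = 'j'): "bgjja" -> "bgja"
Op 3 (replace idx 3: 'a' -> 'e'): "bgja" -> "bgje"
Op 4 (replace idx 1: 'g' -> 'c'): "bgje" -> "bcje"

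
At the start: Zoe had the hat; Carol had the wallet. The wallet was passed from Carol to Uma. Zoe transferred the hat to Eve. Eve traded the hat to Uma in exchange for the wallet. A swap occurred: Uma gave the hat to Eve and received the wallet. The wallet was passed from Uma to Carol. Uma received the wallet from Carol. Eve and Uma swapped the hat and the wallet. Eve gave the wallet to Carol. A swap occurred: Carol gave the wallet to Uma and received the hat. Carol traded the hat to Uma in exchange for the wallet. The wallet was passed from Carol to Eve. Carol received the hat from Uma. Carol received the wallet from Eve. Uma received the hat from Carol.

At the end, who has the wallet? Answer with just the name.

Answer: Carol

Derivation:
Tracking all object holders:
Start: hat:Zoe, wallet:Carol
Event 1 (give wallet: Carol -> Uma). State: hat:Zoe, wallet:Uma
Event 2 (give hat: Zoe -> Eve). State: hat:Eve, wallet:Uma
Event 3 (swap hat<->wallet: now hat:Uma, wallet:Eve). State: hat:Uma, wallet:Eve
Event 4 (swap hat<->wallet: now hat:Eve, wallet:Uma). State: hat:Eve, wallet:Uma
Event 5 (give wallet: Uma -> Carol). State: hat:Eve, wallet:Carol
Event 6 (give wallet: Carol -> Uma). State: hat:Eve, wallet:Uma
Event 7 (swap hat<->wallet: now hat:Uma, wallet:Eve). State: hat:Uma, wallet:Eve
Event 8 (give wallet: Eve -> Carol). State: hat:Uma, wallet:Carol
Event 9 (swap wallet<->hat: now wallet:Uma, hat:Carol). State: hat:Carol, wallet:Uma
Event 10 (swap hat<->wallet: now hat:Uma, wallet:Carol). State: hat:Uma, wallet:Carol
Event 11 (give wallet: Carol -> Eve). State: hat:Uma, wallet:Eve
Event 12 (give hat: Uma -> Carol). State: hat:Carol, wallet:Eve
Event 13 (give wallet: Eve -> Carol). State: hat:Carol, wallet:Carol
Event 14 (give hat: Carol -> Uma). State: hat:Uma, wallet:Carol

Final state: hat:Uma, wallet:Carol
The wallet is held by Carol.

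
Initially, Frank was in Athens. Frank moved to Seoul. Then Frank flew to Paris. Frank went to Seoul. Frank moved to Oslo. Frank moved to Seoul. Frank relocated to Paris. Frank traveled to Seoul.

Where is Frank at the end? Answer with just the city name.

Tracking Frank's location:
Start: Frank is in Athens.
After move 1: Athens -> Seoul. Frank is in Seoul.
After move 2: Seoul -> Paris. Frank is in Paris.
After move 3: Paris -> Seoul. Frank is in Seoul.
After move 4: Seoul -> Oslo. Frank is in Oslo.
After move 5: Oslo -> Seoul. Frank is in Seoul.
After move 6: Seoul -> Paris. Frank is in Paris.
After move 7: Paris -> Seoul. Frank is in Seoul.

Answer: Seoul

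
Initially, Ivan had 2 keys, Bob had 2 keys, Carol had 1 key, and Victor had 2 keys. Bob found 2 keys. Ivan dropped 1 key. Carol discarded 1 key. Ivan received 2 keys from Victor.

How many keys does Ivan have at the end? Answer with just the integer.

Tracking counts step by step:
Start: Ivan=2, Bob=2, Carol=1, Victor=2
Event 1 (Bob +2): Bob: 2 -> 4. State: Ivan=2, Bob=4, Carol=1, Victor=2
Event 2 (Ivan -1): Ivan: 2 -> 1. State: Ivan=1, Bob=4, Carol=1, Victor=2
Event 3 (Carol -1): Carol: 1 -> 0. State: Ivan=1, Bob=4, Carol=0, Victor=2
Event 4 (Victor -> Ivan, 2): Victor: 2 -> 0, Ivan: 1 -> 3. State: Ivan=3, Bob=4, Carol=0, Victor=0

Ivan's final count: 3

Answer: 3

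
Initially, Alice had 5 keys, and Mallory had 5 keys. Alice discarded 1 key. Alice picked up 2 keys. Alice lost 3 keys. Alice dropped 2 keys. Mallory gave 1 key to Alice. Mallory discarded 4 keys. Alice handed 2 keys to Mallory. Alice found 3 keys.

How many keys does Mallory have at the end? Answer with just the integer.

Tracking counts step by step:
Start: Alice=5, Mallory=5
Event 1 (Alice -1): Alice: 5 -> 4. State: Alice=4, Mallory=5
Event 2 (Alice +2): Alice: 4 -> 6. State: Alice=6, Mallory=5
Event 3 (Alice -3): Alice: 6 -> 3. State: Alice=3, Mallory=5
Event 4 (Alice -2): Alice: 3 -> 1. State: Alice=1, Mallory=5
Event 5 (Mallory -> Alice, 1): Mallory: 5 -> 4, Alice: 1 -> 2. State: Alice=2, Mallory=4
Event 6 (Mallory -4): Mallory: 4 -> 0. State: Alice=2, Mallory=0
Event 7 (Alice -> Mallory, 2): Alice: 2 -> 0, Mallory: 0 -> 2. State: Alice=0, Mallory=2
Event 8 (Alice +3): Alice: 0 -> 3. State: Alice=3, Mallory=2

Mallory's final count: 2

Answer: 2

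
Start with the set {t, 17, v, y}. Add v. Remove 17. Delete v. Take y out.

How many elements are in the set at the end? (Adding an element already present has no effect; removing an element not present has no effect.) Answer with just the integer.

Tracking the set through each operation:
Start: {17, t, v, y}
Event 1 (add v): already present, no change. Set: {17, t, v, y}
Event 2 (remove 17): removed. Set: {t, v, y}
Event 3 (remove v): removed. Set: {t, y}
Event 4 (remove y): removed. Set: {t}

Final set: {t} (size 1)

Answer: 1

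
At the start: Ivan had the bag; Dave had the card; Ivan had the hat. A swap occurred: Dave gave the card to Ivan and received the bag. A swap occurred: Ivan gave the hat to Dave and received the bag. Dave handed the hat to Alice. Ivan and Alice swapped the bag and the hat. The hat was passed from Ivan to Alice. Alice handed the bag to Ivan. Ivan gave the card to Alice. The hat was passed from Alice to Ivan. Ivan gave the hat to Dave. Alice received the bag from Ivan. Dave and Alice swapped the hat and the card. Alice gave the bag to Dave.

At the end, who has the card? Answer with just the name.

Answer: Dave

Derivation:
Tracking all object holders:
Start: bag:Ivan, card:Dave, hat:Ivan
Event 1 (swap card<->bag: now card:Ivan, bag:Dave). State: bag:Dave, card:Ivan, hat:Ivan
Event 2 (swap hat<->bag: now hat:Dave, bag:Ivan). State: bag:Ivan, card:Ivan, hat:Dave
Event 3 (give hat: Dave -> Alice). State: bag:Ivan, card:Ivan, hat:Alice
Event 4 (swap bag<->hat: now bag:Alice, hat:Ivan). State: bag:Alice, card:Ivan, hat:Ivan
Event 5 (give hat: Ivan -> Alice). State: bag:Alice, card:Ivan, hat:Alice
Event 6 (give bag: Alice -> Ivan). State: bag:Ivan, card:Ivan, hat:Alice
Event 7 (give card: Ivan -> Alice). State: bag:Ivan, card:Alice, hat:Alice
Event 8 (give hat: Alice -> Ivan). State: bag:Ivan, card:Alice, hat:Ivan
Event 9 (give hat: Ivan -> Dave). State: bag:Ivan, card:Alice, hat:Dave
Event 10 (give bag: Ivan -> Alice). State: bag:Alice, card:Alice, hat:Dave
Event 11 (swap hat<->card: now hat:Alice, card:Dave). State: bag:Alice, card:Dave, hat:Alice
Event 12 (give bag: Alice -> Dave). State: bag:Dave, card:Dave, hat:Alice

Final state: bag:Dave, card:Dave, hat:Alice
The card is held by Dave.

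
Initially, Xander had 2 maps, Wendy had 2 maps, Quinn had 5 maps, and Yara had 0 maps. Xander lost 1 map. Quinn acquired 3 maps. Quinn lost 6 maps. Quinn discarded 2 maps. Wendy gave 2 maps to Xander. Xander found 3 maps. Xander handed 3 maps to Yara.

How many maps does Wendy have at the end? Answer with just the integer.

Tracking counts step by step:
Start: Xander=2, Wendy=2, Quinn=5, Yara=0
Event 1 (Xander -1): Xander: 2 -> 1. State: Xander=1, Wendy=2, Quinn=5, Yara=0
Event 2 (Quinn +3): Quinn: 5 -> 8. State: Xander=1, Wendy=2, Quinn=8, Yara=0
Event 3 (Quinn -6): Quinn: 8 -> 2. State: Xander=1, Wendy=2, Quinn=2, Yara=0
Event 4 (Quinn -2): Quinn: 2 -> 0. State: Xander=1, Wendy=2, Quinn=0, Yara=0
Event 5 (Wendy -> Xander, 2): Wendy: 2 -> 0, Xander: 1 -> 3. State: Xander=3, Wendy=0, Quinn=0, Yara=0
Event 6 (Xander +3): Xander: 3 -> 6. State: Xander=6, Wendy=0, Quinn=0, Yara=0
Event 7 (Xander -> Yara, 3): Xander: 6 -> 3, Yara: 0 -> 3. State: Xander=3, Wendy=0, Quinn=0, Yara=3

Wendy's final count: 0

Answer: 0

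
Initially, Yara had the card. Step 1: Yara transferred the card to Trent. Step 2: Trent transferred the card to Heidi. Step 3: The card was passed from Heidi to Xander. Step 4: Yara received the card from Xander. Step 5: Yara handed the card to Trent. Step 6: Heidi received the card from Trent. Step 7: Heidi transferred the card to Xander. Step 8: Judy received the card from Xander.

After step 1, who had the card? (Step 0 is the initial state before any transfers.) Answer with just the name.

Answer: Trent

Derivation:
Tracking the card holder through step 1:
After step 0 (start): Yara
After step 1: Trent

At step 1, the holder is Trent.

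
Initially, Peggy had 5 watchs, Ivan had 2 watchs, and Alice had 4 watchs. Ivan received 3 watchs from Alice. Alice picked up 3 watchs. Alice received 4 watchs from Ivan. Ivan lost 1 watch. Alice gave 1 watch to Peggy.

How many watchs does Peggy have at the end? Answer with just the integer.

Tracking counts step by step:
Start: Peggy=5, Ivan=2, Alice=4
Event 1 (Alice -> Ivan, 3): Alice: 4 -> 1, Ivan: 2 -> 5. State: Peggy=5, Ivan=5, Alice=1
Event 2 (Alice +3): Alice: 1 -> 4. State: Peggy=5, Ivan=5, Alice=4
Event 3 (Ivan -> Alice, 4): Ivan: 5 -> 1, Alice: 4 -> 8. State: Peggy=5, Ivan=1, Alice=8
Event 4 (Ivan -1): Ivan: 1 -> 0. State: Peggy=5, Ivan=0, Alice=8
Event 5 (Alice -> Peggy, 1): Alice: 8 -> 7, Peggy: 5 -> 6. State: Peggy=6, Ivan=0, Alice=7

Peggy's final count: 6

Answer: 6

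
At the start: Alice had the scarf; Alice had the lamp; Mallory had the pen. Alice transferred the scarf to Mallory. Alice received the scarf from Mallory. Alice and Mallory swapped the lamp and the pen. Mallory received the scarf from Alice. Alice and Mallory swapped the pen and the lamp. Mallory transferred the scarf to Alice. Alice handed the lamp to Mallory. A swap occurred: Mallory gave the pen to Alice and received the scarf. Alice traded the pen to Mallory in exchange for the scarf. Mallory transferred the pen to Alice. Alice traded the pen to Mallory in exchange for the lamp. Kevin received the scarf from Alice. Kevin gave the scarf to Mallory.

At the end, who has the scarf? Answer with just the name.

Answer: Mallory

Derivation:
Tracking all object holders:
Start: scarf:Alice, lamp:Alice, pen:Mallory
Event 1 (give scarf: Alice -> Mallory). State: scarf:Mallory, lamp:Alice, pen:Mallory
Event 2 (give scarf: Mallory -> Alice). State: scarf:Alice, lamp:Alice, pen:Mallory
Event 3 (swap lamp<->pen: now lamp:Mallory, pen:Alice). State: scarf:Alice, lamp:Mallory, pen:Alice
Event 4 (give scarf: Alice -> Mallory). State: scarf:Mallory, lamp:Mallory, pen:Alice
Event 5 (swap pen<->lamp: now pen:Mallory, lamp:Alice). State: scarf:Mallory, lamp:Alice, pen:Mallory
Event 6 (give scarf: Mallory -> Alice). State: scarf:Alice, lamp:Alice, pen:Mallory
Event 7 (give lamp: Alice -> Mallory). State: scarf:Alice, lamp:Mallory, pen:Mallory
Event 8 (swap pen<->scarf: now pen:Alice, scarf:Mallory). State: scarf:Mallory, lamp:Mallory, pen:Alice
Event 9 (swap pen<->scarf: now pen:Mallory, scarf:Alice). State: scarf:Alice, lamp:Mallory, pen:Mallory
Event 10 (give pen: Mallory -> Alice). State: scarf:Alice, lamp:Mallory, pen:Alice
Event 11 (swap pen<->lamp: now pen:Mallory, lamp:Alice). State: scarf:Alice, lamp:Alice, pen:Mallory
Event 12 (give scarf: Alice -> Kevin). State: scarf:Kevin, lamp:Alice, pen:Mallory
Event 13 (give scarf: Kevin -> Mallory). State: scarf:Mallory, lamp:Alice, pen:Mallory

Final state: scarf:Mallory, lamp:Alice, pen:Mallory
The scarf is held by Mallory.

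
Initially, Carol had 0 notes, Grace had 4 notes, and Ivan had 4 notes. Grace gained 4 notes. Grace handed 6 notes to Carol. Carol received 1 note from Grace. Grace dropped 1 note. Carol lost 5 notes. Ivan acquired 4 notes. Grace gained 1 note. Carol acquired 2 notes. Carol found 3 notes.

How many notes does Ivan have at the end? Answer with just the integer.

Tracking counts step by step:
Start: Carol=0, Grace=4, Ivan=4
Event 1 (Grace +4): Grace: 4 -> 8. State: Carol=0, Grace=8, Ivan=4
Event 2 (Grace -> Carol, 6): Grace: 8 -> 2, Carol: 0 -> 6. State: Carol=6, Grace=2, Ivan=4
Event 3 (Grace -> Carol, 1): Grace: 2 -> 1, Carol: 6 -> 7. State: Carol=7, Grace=1, Ivan=4
Event 4 (Grace -1): Grace: 1 -> 0. State: Carol=7, Grace=0, Ivan=4
Event 5 (Carol -5): Carol: 7 -> 2. State: Carol=2, Grace=0, Ivan=4
Event 6 (Ivan +4): Ivan: 4 -> 8. State: Carol=2, Grace=0, Ivan=8
Event 7 (Grace +1): Grace: 0 -> 1. State: Carol=2, Grace=1, Ivan=8
Event 8 (Carol +2): Carol: 2 -> 4. State: Carol=4, Grace=1, Ivan=8
Event 9 (Carol +3): Carol: 4 -> 7. State: Carol=7, Grace=1, Ivan=8

Ivan's final count: 8

Answer: 8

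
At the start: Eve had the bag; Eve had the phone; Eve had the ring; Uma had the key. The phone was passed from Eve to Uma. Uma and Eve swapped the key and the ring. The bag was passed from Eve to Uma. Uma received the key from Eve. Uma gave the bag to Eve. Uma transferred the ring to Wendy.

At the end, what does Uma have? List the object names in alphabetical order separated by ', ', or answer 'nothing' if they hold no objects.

Tracking all object holders:
Start: bag:Eve, phone:Eve, ring:Eve, key:Uma
Event 1 (give phone: Eve -> Uma). State: bag:Eve, phone:Uma, ring:Eve, key:Uma
Event 2 (swap key<->ring: now key:Eve, ring:Uma). State: bag:Eve, phone:Uma, ring:Uma, key:Eve
Event 3 (give bag: Eve -> Uma). State: bag:Uma, phone:Uma, ring:Uma, key:Eve
Event 4 (give key: Eve -> Uma). State: bag:Uma, phone:Uma, ring:Uma, key:Uma
Event 5 (give bag: Uma -> Eve). State: bag:Eve, phone:Uma, ring:Uma, key:Uma
Event 6 (give ring: Uma -> Wendy). State: bag:Eve, phone:Uma, ring:Wendy, key:Uma

Final state: bag:Eve, phone:Uma, ring:Wendy, key:Uma
Uma holds: key, phone.

Answer: key, phone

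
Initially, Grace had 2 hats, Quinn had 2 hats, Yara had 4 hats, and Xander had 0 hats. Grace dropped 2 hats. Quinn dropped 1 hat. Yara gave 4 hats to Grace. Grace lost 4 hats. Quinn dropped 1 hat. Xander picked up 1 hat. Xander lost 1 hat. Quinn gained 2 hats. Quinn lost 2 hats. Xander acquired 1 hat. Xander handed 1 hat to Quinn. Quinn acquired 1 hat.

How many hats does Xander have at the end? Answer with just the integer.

Tracking counts step by step:
Start: Grace=2, Quinn=2, Yara=4, Xander=0
Event 1 (Grace -2): Grace: 2 -> 0. State: Grace=0, Quinn=2, Yara=4, Xander=0
Event 2 (Quinn -1): Quinn: 2 -> 1. State: Grace=0, Quinn=1, Yara=4, Xander=0
Event 3 (Yara -> Grace, 4): Yara: 4 -> 0, Grace: 0 -> 4. State: Grace=4, Quinn=1, Yara=0, Xander=0
Event 4 (Grace -4): Grace: 4 -> 0. State: Grace=0, Quinn=1, Yara=0, Xander=0
Event 5 (Quinn -1): Quinn: 1 -> 0. State: Grace=0, Quinn=0, Yara=0, Xander=0
Event 6 (Xander +1): Xander: 0 -> 1. State: Grace=0, Quinn=0, Yara=0, Xander=1
Event 7 (Xander -1): Xander: 1 -> 0. State: Grace=0, Quinn=0, Yara=0, Xander=0
Event 8 (Quinn +2): Quinn: 0 -> 2. State: Grace=0, Quinn=2, Yara=0, Xander=0
Event 9 (Quinn -2): Quinn: 2 -> 0. State: Grace=0, Quinn=0, Yara=0, Xander=0
Event 10 (Xander +1): Xander: 0 -> 1. State: Grace=0, Quinn=0, Yara=0, Xander=1
Event 11 (Xander -> Quinn, 1): Xander: 1 -> 0, Quinn: 0 -> 1. State: Grace=0, Quinn=1, Yara=0, Xander=0
Event 12 (Quinn +1): Quinn: 1 -> 2. State: Grace=0, Quinn=2, Yara=0, Xander=0

Xander's final count: 0

Answer: 0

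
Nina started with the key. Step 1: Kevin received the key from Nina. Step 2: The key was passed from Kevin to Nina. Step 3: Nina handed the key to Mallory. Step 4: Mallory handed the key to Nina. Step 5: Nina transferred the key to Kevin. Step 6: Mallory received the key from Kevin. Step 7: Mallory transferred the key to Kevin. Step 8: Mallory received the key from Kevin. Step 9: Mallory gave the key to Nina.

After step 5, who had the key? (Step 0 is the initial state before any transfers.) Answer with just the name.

Answer: Kevin

Derivation:
Tracking the key holder through step 5:
After step 0 (start): Nina
After step 1: Kevin
After step 2: Nina
After step 3: Mallory
After step 4: Nina
After step 5: Kevin

At step 5, the holder is Kevin.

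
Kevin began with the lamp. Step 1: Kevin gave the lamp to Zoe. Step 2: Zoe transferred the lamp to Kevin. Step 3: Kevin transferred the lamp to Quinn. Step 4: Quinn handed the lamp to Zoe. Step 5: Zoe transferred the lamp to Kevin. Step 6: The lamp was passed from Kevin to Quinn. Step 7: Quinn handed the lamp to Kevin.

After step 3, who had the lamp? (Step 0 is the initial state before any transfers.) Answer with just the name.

Tracking the lamp holder through step 3:
After step 0 (start): Kevin
After step 1: Zoe
After step 2: Kevin
After step 3: Quinn

At step 3, the holder is Quinn.

Answer: Quinn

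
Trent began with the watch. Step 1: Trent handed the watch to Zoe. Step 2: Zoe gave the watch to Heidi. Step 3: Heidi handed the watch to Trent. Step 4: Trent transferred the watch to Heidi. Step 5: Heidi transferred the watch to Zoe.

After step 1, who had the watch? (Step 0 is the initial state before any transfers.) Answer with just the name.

Answer: Zoe

Derivation:
Tracking the watch holder through step 1:
After step 0 (start): Trent
After step 1: Zoe

At step 1, the holder is Zoe.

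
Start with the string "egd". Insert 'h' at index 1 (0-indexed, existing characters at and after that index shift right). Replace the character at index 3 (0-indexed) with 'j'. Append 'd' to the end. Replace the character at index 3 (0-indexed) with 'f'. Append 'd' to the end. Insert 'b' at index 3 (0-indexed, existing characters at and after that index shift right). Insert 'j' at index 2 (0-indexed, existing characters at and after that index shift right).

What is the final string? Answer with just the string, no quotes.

Applying each edit step by step:
Start: "egd"
Op 1 (insert 'h' at idx 1): "egd" -> "ehgd"
Op 2 (replace idx 3: 'd' -> 'j'): "ehgd" -> "ehgj"
Op 3 (append 'd'): "ehgj" -> "ehgjd"
Op 4 (replace idx 3: 'j' -> 'f'): "ehgjd" -> "ehgfd"
Op 5 (append 'd'): "ehgfd" -> "ehgfdd"
Op 6 (insert 'b' at idx 3): "ehgfdd" -> "ehgbfdd"
Op 7 (insert 'j' at idx 2): "ehgbfdd" -> "ehjgbfdd"

Answer: ehjgbfdd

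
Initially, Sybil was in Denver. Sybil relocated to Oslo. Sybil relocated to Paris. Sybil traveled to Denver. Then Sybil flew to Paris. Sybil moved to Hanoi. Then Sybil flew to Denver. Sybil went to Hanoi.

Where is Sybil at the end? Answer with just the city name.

Tracking Sybil's location:
Start: Sybil is in Denver.
After move 1: Denver -> Oslo. Sybil is in Oslo.
After move 2: Oslo -> Paris. Sybil is in Paris.
After move 3: Paris -> Denver. Sybil is in Denver.
After move 4: Denver -> Paris. Sybil is in Paris.
After move 5: Paris -> Hanoi. Sybil is in Hanoi.
After move 6: Hanoi -> Denver. Sybil is in Denver.
After move 7: Denver -> Hanoi. Sybil is in Hanoi.

Answer: Hanoi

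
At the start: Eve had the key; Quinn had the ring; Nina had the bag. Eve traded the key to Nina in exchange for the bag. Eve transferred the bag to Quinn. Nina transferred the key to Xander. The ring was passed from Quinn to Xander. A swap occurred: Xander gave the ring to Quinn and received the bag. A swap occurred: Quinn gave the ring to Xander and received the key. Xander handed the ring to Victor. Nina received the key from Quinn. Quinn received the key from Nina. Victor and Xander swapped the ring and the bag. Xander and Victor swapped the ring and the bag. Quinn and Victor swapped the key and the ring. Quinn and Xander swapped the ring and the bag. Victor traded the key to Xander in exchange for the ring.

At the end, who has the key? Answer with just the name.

Answer: Xander

Derivation:
Tracking all object holders:
Start: key:Eve, ring:Quinn, bag:Nina
Event 1 (swap key<->bag: now key:Nina, bag:Eve). State: key:Nina, ring:Quinn, bag:Eve
Event 2 (give bag: Eve -> Quinn). State: key:Nina, ring:Quinn, bag:Quinn
Event 3 (give key: Nina -> Xander). State: key:Xander, ring:Quinn, bag:Quinn
Event 4 (give ring: Quinn -> Xander). State: key:Xander, ring:Xander, bag:Quinn
Event 5 (swap ring<->bag: now ring:Quinn, bag:Xander). State: key:Xander, ring:Quinn, bag:Xander
Event 6 (swap ring<->key: now ring:Xander, key:Quinn). State: key:Quinn, ring:Xander, bag:Xander
Event 7 (give ring: Xander -> Victor). State: key:Quinn, ring:Victor, bag:Xander
Event 8 (give key: Quinn -> Nina). State: key:Nina, ring:Victor, bag:Xander
Event 9 (give key: Nina -> Quinn). State: key:Quinn, ring:Victor, bag:Xander
Event 10 (swap ring<->bag: now ring:Xander, bag:Victor). State: key:Quinn, ring:Xander, bag:Victor
Event 11 (swap ring<->bag: now ring:Victor, bag:Xander). State: key:Quinn, ring:Victor, bag:Xander
Event 12 (swap key<->ring: now key:Victor, ring:Quinn). State: key:Victor, ring:Quinn, bag:Xander
Event 13 (swap ring<->bag: now ring:Xander, bag:Quinn). State: key:Victor, ring:Xander, bag:Quinn
Event 14 (swap key<->ring: now key:Xander, ring:Victor). State: key:Xander, ring:Victor, bag:Quinn

Final state: key:Xander, ring:Victor, bag:Quinn
The key is held by Xander.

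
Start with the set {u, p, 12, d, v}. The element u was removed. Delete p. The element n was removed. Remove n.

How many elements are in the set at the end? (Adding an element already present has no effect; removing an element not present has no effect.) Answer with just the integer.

Tracking the set through each operation:
Start: {12, d, p, u, v}
Event 1 (remove u): removed. Set: {12, d, p, v}
Event 2 (remove p): removed. Set: {12, d, v}
Event 3 (remove n): not present, no change. Set: {12, d, v}
Event 4 (remove n): not present, no change. Set: {12, d, v}

Final set: {12, d, v} (size 3)

Answer: 3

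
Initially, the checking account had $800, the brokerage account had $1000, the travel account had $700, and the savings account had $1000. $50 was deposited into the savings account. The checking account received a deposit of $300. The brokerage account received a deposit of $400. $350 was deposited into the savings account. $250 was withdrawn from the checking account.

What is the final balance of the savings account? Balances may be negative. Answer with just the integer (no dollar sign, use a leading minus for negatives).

Tracking account balances step by step:
Start: checking=800, brokerage=1000, travel=700, savings=1000
Event 1 (deposit 50 to savings): savings: 1000 + 50 = 1050. Balances: checking=800, brokerage=1000, travel=700, savings=1050
Event 2 (deposit 300 to checking): checking: 800 + 300 = 1100. Balances: checking=1100, brokerage=1000, travel=700, savings=1050
Event 3 (deposit 400 to brokerage): brokerage: 1000 + 400 = 1400. Balances: checking=1100, brokerage=1400, travel=700, savings=1050
Event 4 (deposit 350 to savings): savings: 1050 + 350 = 1400. Balances: checking=1100, brokerage=1400, travel=700, savings=1400
Event 5 (withdraw 250 from checking): checking: 1100 - 250 = 850. Balances: checking=850, brokerage=1400, travel=700, savings=1400

Final balance of savings: 1400

Answer: 1400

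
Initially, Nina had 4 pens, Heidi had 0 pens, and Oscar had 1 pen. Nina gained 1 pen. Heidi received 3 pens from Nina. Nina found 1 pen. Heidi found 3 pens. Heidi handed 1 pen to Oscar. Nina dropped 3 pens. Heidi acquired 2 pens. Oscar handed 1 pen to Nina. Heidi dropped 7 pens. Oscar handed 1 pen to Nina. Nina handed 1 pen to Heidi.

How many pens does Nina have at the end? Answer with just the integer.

Answer: 1

Derivation:
Tracking counts step by step:
Start: Nina=4, Heidi=0, Oscar=1
Event 1 (Nina +1): Nina: 4 -> 5. State: Nina=5, Heidi=0, Oscar=1
Event 2 (Nina -> Heidi, 3): Nina: 5 -> 2, Heidi: 0 -> 3. State: Nina=2, Heidi=3, Oscar=1
Event 3 (Nina +1): Nina: 2 -> 3. State: Nina=3, Heidi=3, Oscar=1
Event 4 (Heidi +3): Heidi: 3 -> 6. State: Nina=3, Heidi=6, Oscar=1
Event 5 (Heidi -> Oscar, 1): Heidi: 6 -> 5, Oscar: 1 -> 2. State: Nina=3, Heidi=5, Oscar=2
Event 6 (Nina -3): Nina: 3 -> 0. State: Nina=0, Heidi=5, Oscar=2
Event 7 (Heidi +2): Heidi: 5 -> 7. State: Nina=0, Heidi=7, Oscar=2
Event 8 (Oscar -> Nina, 1): Oscar: 2 -> 1, Nina: 0 -> 1. State: Nina=1, Heidi=7, Oscar=1
Event 9 (Heidi -7): Heidi: 7 -> 0. State: Nina=1, Heidi=0, Oscar=1
Event 10 (Oscar -> Nina, 1): Oscar: 1 -> 0, Nina: 1 -> 2. State: Nina=2, Heidi=0, Oscar=0
Event 11 (Nina -> Heidi, 1): Nina: 2 -> 1, Heidi: 0 -> 1. State: Nina=1, Heidi=1, Oscar=0

Nina's final count: 1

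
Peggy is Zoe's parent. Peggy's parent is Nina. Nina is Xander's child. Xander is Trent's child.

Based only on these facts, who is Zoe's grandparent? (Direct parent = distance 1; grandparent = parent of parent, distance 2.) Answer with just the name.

Answer: Nina

Derivation:
Reconstructing the parent chain from the given facts:
  Trent -> Xander -> Nina -> Peggy -> Zoe
(each arrow means 'parent of the next')
Positions in the chain (0 = top):
  position of Trent: 0
  position of Xander: 1
  position of Nina: 2
  position of Peggy: 3
  position of Zoe: 4

Zoe is at position 4; the grandparent is 2 steps up the chain, i.e. position 2: Nina.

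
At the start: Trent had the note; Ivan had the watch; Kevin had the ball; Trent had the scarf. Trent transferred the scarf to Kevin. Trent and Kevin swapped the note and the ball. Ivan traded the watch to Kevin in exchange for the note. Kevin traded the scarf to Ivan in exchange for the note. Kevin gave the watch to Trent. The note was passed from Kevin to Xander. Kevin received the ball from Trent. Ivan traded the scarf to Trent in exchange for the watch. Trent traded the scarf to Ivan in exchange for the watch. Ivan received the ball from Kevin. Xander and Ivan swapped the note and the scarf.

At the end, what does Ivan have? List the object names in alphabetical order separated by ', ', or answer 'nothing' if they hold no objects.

Answer: ball, note

Derivation:
Tracking all object holders:
Start: note:Trent, watch:Ivan, ball:Kevin, scarf:Trent
Event 1 (give scarf: Trent -> Kevin). State: note:Trent, watch:Ivan, ball:Kevin, scarf:Kevin
Event 2 (swap note<->ball: now note:Kevin, ball:Trent). State: note:Kevin, watch:Ivan, ball:Trent, scarf:Kevin
Event 3 (swap watch<->note: now watch:Kevin, note:Ivan). State: note:Ivan, watch:Kevin, ball:Trent, scarf:Kevin
Event 4 (swap scarf<->note: now scarf:Ivan, note:Kevin). State: note:Kevin, watch:Kevin, ball:Trent, scarf:Ivan
Event 5 (give watch: Kevin -> Trent). State: note:Kevin, watch:Trent, ball:Trent, scarf:Ivan
Event 6 (give note: Kevin -> Xander). State: note:Xander, watch:Trent, ball:Trent, scarf:Ivan
Event 7 (give ball: Trent -> Kevin). State: note:Xander, watch:Trent, ball:Kevin, scarf:Ivan
Event 8 (swap scarf<->watch: now scarf:Trent, watch:Ivan). State: note:Xander, watch:Ivan, ball:Kevin, scarf:Trent
Event 9 (swap scarf<->watch: now scarf:Ivan, watch:Trent). State: note:Xander, watch:Trent, ball:Kevin, scarf:Ivan
Event 10 (give ball: Kevin -> Ivan). State: note:Xander, watch:Trent, ball:Ivan, scarf:Ivan
Event 11 (swap note<->scarf: now note:Ivan, scarf:Xander). State: note:Ivan, watch:Trent, ball:Ivan, scarf:Xander

Final state: note:Ivan, watch:Trent, ball:Ivan, scarf:Xander
Ivan holds: ball, note.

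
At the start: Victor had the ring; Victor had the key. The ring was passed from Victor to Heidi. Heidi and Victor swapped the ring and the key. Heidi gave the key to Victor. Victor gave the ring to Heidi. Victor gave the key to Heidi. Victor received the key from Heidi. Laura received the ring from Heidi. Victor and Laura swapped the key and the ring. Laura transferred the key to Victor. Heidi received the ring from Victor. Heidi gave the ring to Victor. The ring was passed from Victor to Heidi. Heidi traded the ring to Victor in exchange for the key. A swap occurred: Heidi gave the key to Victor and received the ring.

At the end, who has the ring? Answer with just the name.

Tracking all object holders:
Start: ring:Victor, key:Victor
Event 1 (give ring: Victor -> Heidi). State: ring:Heidi, key:Victor
Event 2 (swap ring<->key: now ring:Victor, key:Heidi). State: ring:Victor, key:Heidi
Event 3 (give key: Heidi -> Victor). State: ring:Victor, key:Victor
Event 4 (give ring: Victor -> Heidi). State: ring:Heidi, key:Victor
Event 5 (give key: Victor -> Heidi). State: ring:Heidi, key:Heidi
Event 6 (give key: Heidi -> Victor). State: ring:Heidi, key:Victor
Event 7 (give ring: Heidi -> Laura). State: ring:Laura, key:Victor
Event 8 (swap key<->ring: now key:Laura, ring:Victor). State: ring:Victor, key:Laura
Event 9 (give key: Laura -> Victor). State: ring:Victor, key:Victor
Event 10 (give ring: Victor -> Heidi). State: ring:Heidi, key:Victor
Event 11 (give ring: Heidi -> Victor). State: ring:Victor, key:Victor
Event 12 (give ring: Victor -> Heidi). State: ring:Heidi, key:Victor
Event 13 (swap ring<->key: now ring:Victor, key:Heidi). State: ring:Victor, key:Heidi
Event 14 (swap key<->ring: now key:Victor, ring:Heidi). State: ring:Heidi, key:Victor

Final state: ring:Heidi, key:Victor
The ring is held by Heidi.

Answer: Heidi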